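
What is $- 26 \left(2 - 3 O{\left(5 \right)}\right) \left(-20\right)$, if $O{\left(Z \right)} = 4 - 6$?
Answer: $4160$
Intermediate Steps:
$O{\left(Z \right)} = -2$ ($O{\left(Z \right)} = 4 - 6 = -2$)
$- 26 \left(2 - 3 O{\left(5 \right)}\right) \left(-20\right) = - 26 \left(2 - -6\right) \left(-20\right) = - 26 \left(2 + 6\right) \left(-20\right) = \left(-26\right) 8 \left(-20\right) = \left(-208\right) \left(-20\right) = 4160$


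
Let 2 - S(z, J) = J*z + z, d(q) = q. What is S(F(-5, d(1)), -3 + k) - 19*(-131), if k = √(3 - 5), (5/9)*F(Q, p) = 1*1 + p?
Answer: 12491/5 - 18*I*√2/5 ≈ 2498.2 - 5.0912*I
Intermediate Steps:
F(Q, p) = 9/5 + 9*p/5 (F(Q, p) = 9*(1*1 + p)/5 = 9*(1 + p)/5 = 9/5 + 9*p/5)
k = I*√2 (k = √(-2) = I*√2 ≈ 1.4142*I)
S(z, J) = 2 - z - J*z (S(z, J) = 2 - (J*z + z) = 2 - (z + J*z) = 2 + (-z - J*z) = 2 - z - J*z)
S(F(-5, d(1)), -3 + k) - 19*(-131) = (2 - (9/5 + (9/5)*1) - (-3 + I*√2)*(9/5 + (9/5)*1)) - 19*(-131) = (2 - (9/5 + 9/5) - (-3 + I*√2)*(9/5 + 9/5)) + 2489 = (2 - 1*18/5 - 1*(-3 + I*√2)*18/5) + 2489 = (2 - 18/5 + (54/5 - 18*I*√2/5)) + 2489 = (46/5 - 18*I*√2/5) + 2489 = 12491/5 - 18*I*√2/5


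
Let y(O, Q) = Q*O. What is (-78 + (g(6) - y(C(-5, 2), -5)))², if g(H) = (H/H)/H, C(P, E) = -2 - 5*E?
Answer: 683929/36 ≈ 18998.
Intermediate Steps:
g(H) = 1/H
y(O, Q) = O*Q
(-78 + (g(6) - y(C(-5, 2), -5)))² = (-78 + (1/6 - (-2 - 5*2)*(-5)))² = (-78 + (⅙ - (-2 - 10)*(-5)))² = (-78 + (⅙ - (-12)*(-5)))² = (-78 + (⅙ - 1*60))² = (-78 + (⅙ - 60))² = (-78 - 359/6)² = (-827/6)² = 683929/36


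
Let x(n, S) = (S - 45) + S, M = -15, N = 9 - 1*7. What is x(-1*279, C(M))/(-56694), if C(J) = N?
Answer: 41/56694 ≈ 0.00072318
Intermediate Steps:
N = 2 (N = 9 - 7 = 2)
C(J) = 2
x(n, S) = -45 + 2*S (x(n, S) = (-45 + S) + S = -45 + 2*S)
x(-1*279, C(M))/(-56694) = (-45 + 2*2)/(-56694) = (-45 + 4)*(-1/56694) = -41*(-1/56694) = 41/56694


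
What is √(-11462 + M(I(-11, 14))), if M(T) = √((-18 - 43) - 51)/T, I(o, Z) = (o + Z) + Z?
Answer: √(-3312518 + 68*I*√7)/17 ≈ 0.0029074 + 107.06*I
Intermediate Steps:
I(o, Z) = o + 2*Z (I(o, Z) = (Z + o) + Z = o + 2*Z)
M(T) = 4*I*√7/T (M(T) = √(-61 - 51)/T = √(-112)/T = (4*I*√7)/T = 4*I*√7/T)
√(-11462 + M(I(-11, 14))) = √(-11462 + 4*I*√7/(-11 + 2*14)) = √(-11462 + 4*I*√7/(-11 + 28)) = √(-11462 + 4*I*√7/17)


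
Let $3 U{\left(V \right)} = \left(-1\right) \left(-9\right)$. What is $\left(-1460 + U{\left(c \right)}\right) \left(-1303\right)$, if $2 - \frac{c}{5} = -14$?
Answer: $1898471$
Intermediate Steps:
$c = 80$ ($c = 10 - -70 = 10 + 70 = 80$)
$U{\left(V \right)} = 3$ ($U{\left(V \right)} = \frac{\left(-1\right) \left(-9\right)}{3} = \frac{1}{3} \cdot 9 = 3$)
$\left(-1460 + U{\left(c \right)}\right) \left(-1303\right) = \left(-1460 + 3\right) \left(-1303\right) = \left(-1457\right) \left(-1303\right) = 1898471$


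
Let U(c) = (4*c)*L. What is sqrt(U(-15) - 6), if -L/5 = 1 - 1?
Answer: I*sqrt(6) ≈ 2.4495*I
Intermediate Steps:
L = 0 (L = -5*(1 - 1) = -5*0 = 0)
U(c) = 0 (U(c) = (4*c)*0 = 0)
sqrt(U(-15) - 6) = sqrt(0 - 6) = sqrt(-6) = I*sqrt(6)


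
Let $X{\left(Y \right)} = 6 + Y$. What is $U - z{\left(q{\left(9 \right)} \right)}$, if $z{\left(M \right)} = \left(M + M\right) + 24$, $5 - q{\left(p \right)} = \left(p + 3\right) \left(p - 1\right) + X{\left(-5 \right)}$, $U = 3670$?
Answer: $3830$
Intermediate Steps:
$q{\left(p \right)} = 4 - \left(-1 + p\right) \left(3 + p\right)$ ($q{\left(p \right)} = 5 - \left(\left(p + 3\right) \left(p - 1\right) + \left(6 - 5\right)\right) = 5 - \left(\left(3 + p\right) \left(-1 + p\right) + 1\right) = 5 - \left(\left(-1 + p\right) \left(3 + p\right) + 1\right) = 5 - \left(1 + \left(-1 + p\right) \left(3 + p\right)\right) = 4 - \left(-1 + p\right) \left(3 + p\right)$)
$z{\left(M \right)} = 24 + 2 M$ ($z{\left(M \right)} = 2 M + 24 = 24 + 2 M$)
$U - z{\left(q{\left(9 \right)} \right)} = 3670 - \left(24 + 2 \left(7 - 9^{2} - 18\right)\right) = 3670 - \left(24 + 2 \left(7 - 81 - 18\right)\right) = 3670 - \left(24 + 2 \left(-92\right)\right) = 3670 - \left(24 - 184\right) = 3670 - -160 = 3670 + 160 = 3830$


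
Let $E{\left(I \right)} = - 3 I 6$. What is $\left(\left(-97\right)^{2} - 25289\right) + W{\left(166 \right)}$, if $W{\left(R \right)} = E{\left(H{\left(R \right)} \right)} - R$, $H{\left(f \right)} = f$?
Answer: $-19034$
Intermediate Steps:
$E{\left(I \right)} = - 18 I$
$W{\left(R \right)} = - 19 R$ ($W{\left(R \right)} = - 18 R - R = - 19 R$)
$\left(\left(-97\right)^{2} - 25289\right) + W{\left(166 \right)} = \left(\left(-97\right)^{2} - 25289\right) - 3154 = \left(9409 - 25289\right) - 3154 = -15880 - 3154 = -19034$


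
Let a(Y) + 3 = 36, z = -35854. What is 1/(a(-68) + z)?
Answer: -1/35821 ≈ -2.7917e-5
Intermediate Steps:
a(Y) = 33 (a(Y) = -3 + 36 = 33)
1/(a(-68) + z) = 1/(33 - 35854) = 1/(-35821) = -1/35821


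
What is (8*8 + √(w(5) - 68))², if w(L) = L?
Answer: 4033 + 384*I*√7 ≈ 4033.0 + 1016.0*I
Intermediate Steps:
(8*8 + √(w(5) - 68))² = (8*8 + √(5 - 68))² = (64 + √(-63))² = (64 + 3*I*√7)²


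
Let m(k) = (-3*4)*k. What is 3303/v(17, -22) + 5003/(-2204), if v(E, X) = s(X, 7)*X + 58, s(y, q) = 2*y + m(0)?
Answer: 6277/6612 ≈ 0.94933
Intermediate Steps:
m(k) = -12*k
s(y, q) = 2*y (s(y, q) = 2*y - 12*0 = 2*y + 0 = 2*y)
v(E, X) = 58 + 2*X**2 (v(E, X) = (2*X)*X + 58 = 2*X**2 + 58 = 58 + 2*X**2)
3303/v(17, -22) + 5003/(-2204) = 3303/(58 + 2*(-22)**2) + 5003/(-2204) = 3303/(58 + 2*484) + 5003*(-1/2204) = 3303/(58 + 968) - 5003/2204 = 3303/1026 - 5003/2204 = 3303*(1/1026) - 5003/2204 = 367/114 - 5003/2204 = 6277/6612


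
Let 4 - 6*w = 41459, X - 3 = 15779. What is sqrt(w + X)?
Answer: sqrt(319422)/6 ≈ 94.196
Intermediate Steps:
X = 15782 (X = 3 + 15779 = 15782)
w = -41455/6 (w = 2/3 - 1/6*41459 = 2/3 - 41459/6 = -41455/6 ≈ -6909.2)
sqrt(w + X) = sqrt(-41455/6 + 15782) = sqrt(53237/6) = sqrt(319422)/6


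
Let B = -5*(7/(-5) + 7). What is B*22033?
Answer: -616924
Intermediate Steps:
B = -28 (B = -5*(7*(-⅕) + 7) = -5*(-7/5 + 7) = -5*28/5 = -28)
B*22033 = -28*22033 = -616924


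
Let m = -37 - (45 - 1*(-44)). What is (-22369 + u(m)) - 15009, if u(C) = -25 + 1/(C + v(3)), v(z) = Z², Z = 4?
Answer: -4114331/110 ≈ -37403.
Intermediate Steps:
v(z) = 16 (v(z) = 4² = 16)
m = -126 (m = -37 - (45 + 44) = -37 - 1*89 = -37 - 89 = -126)
u(C) = -25 + 1/(16 + C) (u(C) = -25 + 1/(C + 16) = -25 + 1/(16 + C))
(-22369 + u(m)) - 15009 = (-22369 + (-399 - 25*(-126))/(16 - 126)) - 15009 = (-22369 + (-399 + 3150)/(-110)) - 15009 = (-22369 - 1/110*2751) - 15009 = (-22369 - 2751/110) - 15009 = -2463341/110 - 15009 = -4114331/110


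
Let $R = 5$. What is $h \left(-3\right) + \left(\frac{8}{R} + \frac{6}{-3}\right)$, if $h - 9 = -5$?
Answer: $- \frac{62}{5} \approx -12.4$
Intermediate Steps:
$h = 4$ ($h = 9 - 5 = 4$)
$h \left(-3\right) + \left(\frac{8}{R} + \frac{6}{-3}\right) = 4 \left(-3\right) + \left(\frac{8}{5} + \frac{6}{-3}\right) = -12 + \left(8 \cdot \frac{1}{5} + 6 \left(- \frac{1}{3}\right)\right) = -12 + \left(\frac{8}{5} - 2\right) = -12 - \frac{2}{5} = - \frac{62}{5}$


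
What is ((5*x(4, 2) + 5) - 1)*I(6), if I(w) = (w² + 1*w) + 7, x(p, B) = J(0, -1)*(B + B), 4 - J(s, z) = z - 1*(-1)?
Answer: 4116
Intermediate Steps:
J(s, z) = 3 - z (J(s, z) = 4 - (z - 1*(-1)) = 4 - (z + 1) = 4 - (1 + z) = 4 + (-1 - z) = 3 - z)
x(p, B) = 8*B (x(p, B) = (3 - 1*(-1))*(B + B) = (3 + 1)*(2*B) = 4*(2*B) = 8*B)
I(w) = 7 + w + w² (I(w) = (w² + w) + 7 = (w + w²) + 7 = 7 + w + w²)
((5*x(4, 2) + 5) - 1)*I(6) = ((5*(8*2) + 5) - 1)*(7 + 6 + 6²) = ((5*16 + 5) - 1)*(7 + 6 + 36) = ((80 + 5) - 1)*49 = (85 - 1)*49 = 84*49 = 4116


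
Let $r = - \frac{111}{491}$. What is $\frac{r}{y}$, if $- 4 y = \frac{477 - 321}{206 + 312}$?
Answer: $\frac{19166}{6383} \approx 3.0027$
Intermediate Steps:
$y = - \frac{39}{518}$ ($y = - \frac{\left(477 - 321\right) \frac{1}{206 + 312}}{4} = - \frac{156 \cdot \frac{1}{518}}{4} = \left(- \frac{1}{4}\right) \frac{78}{259} = - \frac{39}{518} \approx -0.07529$)
$r = - \frac{111}{491}$ ($r = \left(-111\right) \frac{1}{491} = - \frac{111}{491} \approx -0.22607$)
$\frac{r}{y} = - \frac{111}{491 \left(- \frac{39}{518}\right)} = \left(- \frac{111}{491}\right) \left(- \frac{518}{39}\right) = \frac{19166}{6383}$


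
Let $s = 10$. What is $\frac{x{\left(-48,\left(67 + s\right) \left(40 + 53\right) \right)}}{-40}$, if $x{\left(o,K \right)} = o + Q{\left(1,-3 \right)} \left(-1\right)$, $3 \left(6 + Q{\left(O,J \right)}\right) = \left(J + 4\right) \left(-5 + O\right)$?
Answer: $\frac{61}{60} \approx 1.0167$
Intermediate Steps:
$Q{\left(O,J \right)} = -6 + \frac{\left(-5 + O\right) \left(4 + J\right)}{3}$ ($Q{\left(O,J \right)} = -6 + \frac{\left(J + 4\right) \left(-5 + O\right)}{3} = -6 + \frac{\left(4 + J\right) \left(-5 + O\right)}{3} = -6 + \frac{\left(-5 + O\right) \left(4 + J\right)}{3}$)
$x{\left(o,K \right)} = \frac{22}{3} + o$ ($x{\left(o,K \right)} = o + \left(- \frac{38}{3} - -5 + \frac{4}{3} \cdot 1 + \frac{1}{3} \left(-3\right) 1\right) \left(-1\right) = o + \left(- \frac{38}{3} + 5 + \frac{4}{3} - 1\right) \left(-1\right) = o - - \frac{22}{3} = o + \frac{22}{3} = \frac{22}{3} + o$)
$\frac{x{\left(-48,\left(67 + s\right) \left(40 + 53\right) \right)}}{-40} = \frac{\frac{22}{3} - 48}{-40} = \left(- \frac{1}{40}\right) \left(- \frac{122}{3}\right) = \frac{61}{60}$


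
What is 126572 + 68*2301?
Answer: 283040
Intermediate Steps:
126572 + 68*2301 = 126572 + 156468 = 283040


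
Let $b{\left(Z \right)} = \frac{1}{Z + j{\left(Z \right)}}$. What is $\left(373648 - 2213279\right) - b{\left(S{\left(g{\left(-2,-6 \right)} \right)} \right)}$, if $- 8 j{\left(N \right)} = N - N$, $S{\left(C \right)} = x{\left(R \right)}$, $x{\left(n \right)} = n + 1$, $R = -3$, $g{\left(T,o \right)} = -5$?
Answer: $- \frac{3679261}{2} \approx -1.8396 \cdot 10^{6}$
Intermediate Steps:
$x{\left(n \right)} = 1 + n$
$S{\left(C \right)} = -2$ ($S{\left(C \right)} = 1 - 3 = -2$)
$j{\left(N \right)} = 0$ ($j{\left(N \right)} = - \frac{N - N}{8} = \left(- \frac{1}{8}\right) 0 = 0$)
$b{\left(Z \right)} = \frac{1}{Z}$ ($b{\left(Z \right)} = \frac{1}{Z + 0} = \frac{1}{Z}$)
$\left(373648 - 2213279\right) - b{\left(S{\left(g{\left(-2,-6 \right)} \right)} \right)} = \left(373648 - 2213279\right) - \frac{1}{-2} = \left(373648 - 2213279\right) - - \frac{1}{2} = -1839631 + \frac{1}{2} = - \frac{3679261}{2}$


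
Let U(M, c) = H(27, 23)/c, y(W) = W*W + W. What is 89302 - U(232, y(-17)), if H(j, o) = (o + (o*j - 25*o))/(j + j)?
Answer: 437222569/4896 ≈ 89302.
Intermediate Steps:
y(W) = W + W**2 (y(W) = W**2 + W = W + W**2)
H(j, o) = (-24*o + j*o)/(2*j) (H(j, o) = (o + (j*o - 25*o))/((2*j)) = (o + (-25*o + j*o))*(1/(2*j)) = (-24*o + j*o)*(1/(2*j)) = (-24*o + j*o)/(2*j))
U(M, c) = 23/(18*c) (U(M, c) = ((1/2)*23*(-24 + 27)/27)/c = ((1/2)*23*(1/27)*3)/c = 23/(18*c))
89302 - U(232, y(-17)) = 89302 - 23/(18*((-17*(1 - 17)))) = 89302 - 23/(18*((-17*(-16)))) = 89302 - 23/(18*272) = 89302 - 1*23/4896 = 89302 - 23/4896 = 437222569/4896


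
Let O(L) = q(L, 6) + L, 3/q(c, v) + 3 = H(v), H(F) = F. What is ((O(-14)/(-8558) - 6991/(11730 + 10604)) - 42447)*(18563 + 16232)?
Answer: -70574178548920350/47783593 ≈ -1.4770e+9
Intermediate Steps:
q(c, v) = 3/(-3 + v)
O(L) = 1 + L (O(L) = 3/(-3 + 6) + L = 3/3 + L = 3*(1/3) + L = 1 + L)
((O(-14)/(-8558) - 6991/(11730 + 10604)) - 42447)*(18563 + 16232) = (((1 - 14)/(-8558) - 6991/(11730 + 10604)) - 42447)*(18563 + 16232) = ((-13*(-1/8558) - 6991/22334) - 42447)*34795 = ((13/8558 - 6991*1/22334) - 42447)*34795 = ((13/8558 - 6991/22334) - 42447)*34795 = (-14884659/47783593 - 42447)*34795 = -2028285056730/47783593*34795 = -70574178548920350/47783593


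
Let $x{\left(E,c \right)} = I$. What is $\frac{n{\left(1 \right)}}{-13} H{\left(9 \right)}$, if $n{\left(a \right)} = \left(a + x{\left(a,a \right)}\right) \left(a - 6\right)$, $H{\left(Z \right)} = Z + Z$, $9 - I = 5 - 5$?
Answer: $\frac{900}{13} \approx 69.231$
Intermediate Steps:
$I = 9$ ($I = 9 - \left(5 - 5\right) = 9 - 0 = 9 + 0 = 9$)
$H{\left(Z \right)} = 2 Z$
$x{\left(E,c \right)} = 9$
$n{\left(a \right)} = \left(-6 + a\right) \left(9 + a\right)$ ($n{\left(a \right)} = \left(a + 9\right) \left(a - 6\right) = \left(9 + a\right) \left(-6 + a\right) = \left(-6 + a\right) \left(9 + a\right)$)
$\frac{n{\left(1 \right)}}{-13} H{\left(9 \right)} = \frac{-54 + 1^{2} + 3 \cdot 1}{-13} \cdot 2 \cdot 9 = \left(-54 + 1 + 3\right) \left(- \frac{1}{13}\right) 18 = \left(-50\right) \left(- \frac{1}{13}\right) 18 = \frac{50}{13} \cdot 18 = \frac{900}{13}$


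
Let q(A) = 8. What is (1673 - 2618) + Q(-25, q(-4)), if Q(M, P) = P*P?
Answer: -881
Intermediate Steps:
Q(M, P) = P**2
(1673 - 2618) + Q(-25, q(-4)) = (1673 - 2618) + 8**2 = -945 + 64 = -881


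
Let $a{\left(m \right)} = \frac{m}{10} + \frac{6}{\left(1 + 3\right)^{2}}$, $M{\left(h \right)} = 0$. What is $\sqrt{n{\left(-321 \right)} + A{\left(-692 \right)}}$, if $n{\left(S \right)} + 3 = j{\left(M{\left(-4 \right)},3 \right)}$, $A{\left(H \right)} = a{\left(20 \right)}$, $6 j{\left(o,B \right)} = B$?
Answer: $\frac{i \sqrt{2}}{4} \approx 0.35355 i$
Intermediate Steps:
$a{\left(m \right)} = \frac{3}{8} + \frac{m}{10}$ ($a{\left(m \right)} = m \frac{1}{10} + \frac{6}{4^{2}} = \frac{m}{10} + \frac{6}{16} = \frac{m}{10} + 6 \cdot \frac{1}{16} = \frac{m}{10} + \frac{3}{8} = \frac{3}{8} + \frac{m}{10}$)
$j{\left(o,B \right)} = \frac{B}{6}$
$A{\left(H \right)} = \frac{19}{8}$ ($A{\left(H \right)} = \frac{3}{8} + \frac{1}{10} \cdot 20 = \frac{3}{8} + 2 = \frac{19}{8}$)
$n{\left(S \right)} = - \frac{5}{2}$ ($n{\left(S \right)} = -3 + \frac{1}{6} \cdot 3 = -3 + \frac{1}{2} = - \frac{5}{2}$)
$\sqrt{n{\left(-321 \right)} + A{\left(-692 \right)}} = \sqrt{- \frac{5}{2} + \frac{19}{8}} = \sqrt{- \frac{1}{8}} = \frac{i \sqrt{2}}{4}$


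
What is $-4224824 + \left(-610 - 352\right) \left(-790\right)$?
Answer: $-3464844$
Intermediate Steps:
$-4224824 + \left(-610 - 352\right) \left(-790\right) = -4224824 - -759980 = -4224824 + 759980 = -3464844$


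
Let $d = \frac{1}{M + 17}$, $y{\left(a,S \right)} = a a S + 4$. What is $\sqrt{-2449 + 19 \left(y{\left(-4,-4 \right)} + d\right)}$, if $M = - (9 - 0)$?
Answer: $\frac{i \sqrt{57386}}{4} \approx 59.888 i$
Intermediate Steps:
$M = -9$ ($M = - (9 + 0) = \left(-1\right) 9 = -9$)
$y{\left(a,S \right)} = 4 + S a^{2}$ ($y{\left(a,S \right)} = a^{2} S + 4 = S a^{2} + 4 = 4 + S a^{2}$)
$d = \frac{1}{8}$ ($d = \frac{1}{-9 + 17} = \frac{1}{8} \approx 0.125$)
$\sqrt{-2449 + 19 \left(y{\left(-4,-4 \right)} + d\right)} = \sqrt{-2449 + 19 \left(\left(4 - 4 \left(-4\right)^{2}\right) + \frac{1}{8}\right)} = \sqrt{-2449 + 19 \left(\left(4 - 64\right) + \frac{1}{8}\right)} = \sqrt{-2449 + 19 \left(-60 + \frac{1}{8}\right)} = \sqrt{-2449 + 19 \left(- \frac{479}{8}\right)} = \sqrt{-2449 - \frac{9101}{8}} = \sqrt{- \frac{28693}{8}} = \frac{i \sqrt{57386}}{4}$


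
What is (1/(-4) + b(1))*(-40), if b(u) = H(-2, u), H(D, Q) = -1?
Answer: 50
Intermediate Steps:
b(u) = -1
(1/(-4) + b(1))*(-40) = (1/(-4) - 1)*(-40) = (-¼ - 1)*(-40) = -5/4*(-40) = 50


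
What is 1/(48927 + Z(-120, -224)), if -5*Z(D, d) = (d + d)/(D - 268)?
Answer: 485/23729483 ≈ 2.0439e-5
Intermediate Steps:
Z(D, d) = -2*d/(5*(-268 + D)) (Z(D, d) = -(d + d)/(5*(D - 268)) = -2*d/(5*(-268 + D)))
1/(48927 + Z(-120, -224)) = 1/(48927 - 2*(-224)/(-1340 + 5*(-120))) = 1/(48927 - 2*(-224)/(-1340 - 600)) = 1/(48927 - 2*(-224)/(-1940)) = 1/(48927 - 2*(-224)*(-1/1940)) = 1/(48927 - 112/485) = 1/(23729483/485) = 485/23729483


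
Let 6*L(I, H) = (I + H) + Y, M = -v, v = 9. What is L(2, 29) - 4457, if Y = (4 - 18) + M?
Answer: -13367/3 ≈ -4455.7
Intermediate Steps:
M = -9 (M = -1*9 = -9)
Y = -23 (Y = (4 - 18) - 9 = -14 - 9 = -23)
L(I, H) = -23/6 + H/6 + I/6 (L(I, H) = ((I + H) - 23)/6 = ((H + I) - 23)/6 = (-23 + H + I)/6 = -23/6 + H/6 + I/6)
L(2, 29) - 4457 = (-23/6 + (1/6)*29 + (1/6)*2) - 4457 = (-23/6 + 29/6 + 1/3) - 4457 = 4/3 - 4457 = -13367/3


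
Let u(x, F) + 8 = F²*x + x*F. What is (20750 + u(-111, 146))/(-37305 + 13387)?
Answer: 1180770/11959 ≈ 98.735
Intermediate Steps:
u(x, F) = -8 + F*x + x*F² (u(x, F) = -8 + (F²*x + x*F) = -8 + (x*F² + F*x) = -8 + (F*x + x*F²) = -8 + F*x + x*F²)
(20750 + u(-111, 146))/(-37305 + 13387) = (20750 + (-8 + 146*(-111) - 111*146²))/(-37305 + 13387) = (20750 + (-8 - 16206 - 111*21316))/(-23918) = (20750 + (-8 - 16206 - 2366076))*(-1/23918) = (20750 - 2382290)*(-1/23918) = -2361540*(-1/23918) = 1180770/11959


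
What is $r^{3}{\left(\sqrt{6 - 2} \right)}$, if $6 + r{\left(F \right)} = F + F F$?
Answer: $0$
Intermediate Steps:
$r{\left(F \right)} = -6 + F + F^{2}$ ($r{\left(F \right)} = -6 + \left(F + F F\right) = -6 + \left(F + F^{2}\right) = -6 + F + F^{2}$)
$r^{3}{\left(\sqrt{6 - 2} \right)} = \left(-6 + \sqrt{6 - 2} + \left(\sqrt{6 - 2}\right)^{2}\right)^{3} = \left(-6 + \sqrt{4} + \left(\sqrt{4}\right)^{2}\right)^{3} = \left(-6 + 2 + 2^{2}\right)^{3} = \left(-6 + 2 + 4\right)^{3} = 0^{3} = 0$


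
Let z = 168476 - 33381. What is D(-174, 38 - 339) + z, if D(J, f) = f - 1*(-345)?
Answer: 135139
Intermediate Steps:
D(J, f) = 345 + f (D(J, f) = f + 345 = 345 + f)
z = 135095
D(-174, 38 - 339) + z = (345 + (38 - 339)) + 135095 = (345 - 301) + 135095 = 44 + 135095 = 135139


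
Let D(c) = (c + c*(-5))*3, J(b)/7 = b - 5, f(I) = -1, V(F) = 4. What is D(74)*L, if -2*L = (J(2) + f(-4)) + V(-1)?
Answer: -7992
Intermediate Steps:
J(b) = -35 + 7*b (J(b) = 7*(b - 5) = 7*(-5 + b) = -35 + 7*b)
D(c) = -12*c (D(c) = (c - 5*c)*3 = -4*c*3 = -12*c)
L = 9 (L = -(((-35 + 7*2) - 1) + 4)/2 = -(((-35 + 14) - 1) + 4)/2 = -((-21 - 1) + 4)/2 = -(-22 + 4)/2 = -1/2*(-18) = 9)
D(74)*L = -12*74*9 = -888*9 = -7992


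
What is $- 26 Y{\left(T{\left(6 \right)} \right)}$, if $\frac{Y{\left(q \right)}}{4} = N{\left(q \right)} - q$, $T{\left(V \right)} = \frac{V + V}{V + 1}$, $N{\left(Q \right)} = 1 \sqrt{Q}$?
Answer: $\frac{1248}{7} - \frac{208 \sqrt{21}}{7} \approx 42.118$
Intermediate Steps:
$N{\left(Q \right)} = \sqrt{Q}$
$T{\left(V \right)} = \frac{2 V}{1 + V}$
$Y{\left(q \right)} = - 4 q + 4 \sqrt{q}$ ($Y{\left(q \right)} = 4 \left(\sqrt{q} - q\right) = - 4 q + 4 \sqrt{q}$)
$- 26 Y{\left(T{\left(6 \right)} \right)} = - 26 \left(- 4 \cdot 2 \cdot 6 \frac{1}{1 + 6} + 4 \sqrt{2 \cdot 6 \frac{1}{1 + 6}}\right) = - 26 \left(- 4 \cdot 2 \cdot 6 \cdot \frac{1}{7} + 4 \sqrt{2 \cdot 6 \cdot \frac{1}{7}}\right) = - 26 \left(\left(-4\right) \frac{12}{7} + 4 \sqrt{\frac{12}{7}}\right) = - 26 \left(- \frac{48}{7} + 4 \frac{2 \sqrt{21}}{7}\right) = - 26 \left(- \frac{48}{7} + \frac{8 \sqrt{21}}{7}\right) = \frac{1248}{7} - \frac{208 \sqrt{21}}{7}$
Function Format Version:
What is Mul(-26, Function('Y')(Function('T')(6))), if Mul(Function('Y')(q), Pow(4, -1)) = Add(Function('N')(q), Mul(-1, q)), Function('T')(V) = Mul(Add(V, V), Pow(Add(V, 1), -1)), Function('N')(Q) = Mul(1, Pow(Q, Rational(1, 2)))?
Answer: Add(Rational(1248, 7), Mul(Rational(-208, 7), Pow(21, Rational(1, 2)))) ≈ 42.118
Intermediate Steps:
Function('N')(Q) = Pow(Q, Rational(1, 2))
Function('T')(V) = Mul(2, V, Pow(Add(1, V), -1)) (Function('T')(V) = Mul(Mul(2, V), Pow(Add(1, V), -1)) = Mul(2, V, Pow(Add(1, V), -1)))
Function('Y')(q) = Add(Mul(-4, q), Mul(4, Pow(q, Rational(1, 2)))) (Function('Y')(q) = Mul(4, Add(Pow(q, Rational(1, 2)), Mul(-1, q))) = Add(Mul(-4, q), Mul(4, Pow(q, Rational(1, 2)))))
Mul(-26, Function('Y')(Function('T')(6))) = Mul(-26, Add(Mul(-4, Mul(2, 6, Pow(Add(1, 6), -1))), Mul(4, Pow(Mul(2, 6, Pow(Add(1, 6), -1)), Rational(1, 2))))) = Mul(-26, Add(Mul(-4, Mul(2, 6, Pow(7, -1))), Mul(4, Pow(Mul(2, 6, Pow(7, -1)), Rational(1, 2))))) = Mul(-26, Add(Mul(-4, Mul(2, 6, Rational(1, 7))), Mul(4, Pow(Mul(2, 6, Rational(1, 7)), Rational(1, 2))))) = Mul(-26, Add(Mul(-4, Rational(12, 7)), Mul(4, Pow(Rational(12, 7), Rational(1, 2))))) = Mul(-26, Add(Rational(-48, 7), Mul(4, Mul(Rational(2, 7), Pow(21, Rational(1, 2)))))) = Mul(-26, Add(Rational(-48, 7), Mul(Rational(8, 7), Pow(21, Rational(1, 2))))) = Add(Rational(1248, 7), Mul(Rational(-208, 7), Pow(21, Rational(1, 2))))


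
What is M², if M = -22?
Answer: 484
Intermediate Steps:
M² = (-22)² = 484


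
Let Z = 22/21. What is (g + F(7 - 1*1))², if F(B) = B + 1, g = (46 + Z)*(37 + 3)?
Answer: 1573470889/441 ≈ 3.5680e+6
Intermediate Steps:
Z = 22/21 (Z = 22*(1/21) = 22/21 ≈ 1.0476)
g = 39520/21 (g = (46 + 22/21)*(37 + 3) = (988/21)*40 = 39520/21 ≈ 1881.9)
F(B) = 1 + B
(g + F(7 - 1*1))² = (39520/21 + (1 + (7 - 1*1)))² = (39520/21 + (1 + (7 - 1)))² = (39520/21 + (1 + 6))² = (39520/21 + 7)² = (39667/21)² = 1573470889/441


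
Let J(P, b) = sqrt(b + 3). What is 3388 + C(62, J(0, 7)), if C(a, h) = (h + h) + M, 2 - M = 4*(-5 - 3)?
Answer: 3422 + 2*sqrt(10) ≈ 3428.3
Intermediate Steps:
M = 34 (M = 2 - 4*(-5 - 3) = 2 - 4*(-8) = 2 - 1*(-32) = 2 + 32 = 34)
J(P, b) = sqrt(3 + b)
C(a, h) = 34 + 2*h (C(a, h) = (h + h) + 34 = 2*h + 34 = 34 + 2*h)
3388 + C(62, J(0, 7)) = 3388 + (34 + 2*sqrt(3 + 7)) = 3388 + (34 + 2*sqrt(10)) = 3422 + 2*sqrt(10)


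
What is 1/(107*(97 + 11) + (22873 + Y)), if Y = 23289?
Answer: 1/57718 ≈ 1.7326e-5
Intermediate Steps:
1/(107*(97 + 11) + (22873 + Y)) = 1/(107*(97 + 11) + (22873 + 23289)) = 1/(107*108 + 46162) = 1/(11556 + 46162) = 1/57718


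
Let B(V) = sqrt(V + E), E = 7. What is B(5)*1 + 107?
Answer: 107 + 2*sqrt(3) ≈ 110.46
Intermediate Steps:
B(V) = sqrt(7 + V) (B(V) = sqrt(V + 7) = sqrt(7 + V))
B(5)*1 + 107 = sqrt(7 + 5)*1 + 107 = sqrt(12)*1 + 107 = (2*sqrt(3))*1 + 107 = 2*sqrt(3) + 107 = 107 + 2*sqrt(3)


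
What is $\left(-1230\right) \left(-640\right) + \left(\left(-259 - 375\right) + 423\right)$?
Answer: $786989$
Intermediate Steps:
$\left(-1230\right) \left(-640\right) + \left(\left(-259 - 375\right) + 423\right) = 787200 + \left(-634 + 423\right) = 787200 - 211 = 786989$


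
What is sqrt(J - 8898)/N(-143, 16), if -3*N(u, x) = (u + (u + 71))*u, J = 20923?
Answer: -3*sqrt(481)/6149 ≈ -0.010700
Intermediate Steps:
N(u, x) = -u*(71 + 2*u)/3 (N(u, x) = -(u + (u + 71))*u/3 = -(u + (71 + u))*u/3 = -(71 + 2*u)*u/3 = -u*(71 + 2*u)/3)
sqrt(J - 8898)/N(-143, 16) = sqrt(20923 - 8898)/((-1/3*(-143)*(71 + 2*(-143)))) = sqrt(12025)/((-1/3*(-143)*(71 - 286))) = (5*sqrt(481))/((-1/3*(-143)*(-215))) = (5*sqrt(481))/(-30745/3) = (5*sqrt(481))*(-3/30745) = -3*sqrt(481)/6149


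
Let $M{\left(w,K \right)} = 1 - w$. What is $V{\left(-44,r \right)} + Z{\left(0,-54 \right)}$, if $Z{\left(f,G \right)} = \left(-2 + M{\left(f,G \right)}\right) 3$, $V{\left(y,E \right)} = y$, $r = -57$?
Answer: $-47$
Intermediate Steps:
$Z{\left(f,G \right)} = -3 - 3 f$ ($Z{\left(f,G \right)} = \left(-2 - \left(-1 + f\right)\right) 3 = \left(-1 - f\right) 3 = -3 - 3 f$)
$V{\left(-44,r \right)} + Z{\left(0,-54 \right)} = -44 - 3 = -47$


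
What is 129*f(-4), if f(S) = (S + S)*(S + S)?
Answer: 8256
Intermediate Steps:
f(S) = 4*S**2 (f(S) = (2*S)*(2*S) = 4*S**2)
129*f(-4) = 129*(4*(-4)**2) = 129*(4*16) = 129*64 = 8256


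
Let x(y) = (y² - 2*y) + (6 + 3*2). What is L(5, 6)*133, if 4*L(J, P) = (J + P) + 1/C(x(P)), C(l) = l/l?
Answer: 399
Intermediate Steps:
x(y) = 12 + y² - 2*y (x(y) = (y² - 2*y) + (6 + 6) = (y² - 2*y) + 12 = 12 + y² - 2*y)
C(l) = 1
L(J, P) = ¼ + J/4 + P/4 (L(J, P) = ((J + P) + 1/1)/4 = ((J + P) + 1)/4 = (1 + J + P)/4 = ¼ + J/4 + P/4)
L(5, 6)*133 = (¼ + (¼)*5 + (¼)*6)*133 = (¼ + 5/4 + 3/2)*133 = 3*133 = 399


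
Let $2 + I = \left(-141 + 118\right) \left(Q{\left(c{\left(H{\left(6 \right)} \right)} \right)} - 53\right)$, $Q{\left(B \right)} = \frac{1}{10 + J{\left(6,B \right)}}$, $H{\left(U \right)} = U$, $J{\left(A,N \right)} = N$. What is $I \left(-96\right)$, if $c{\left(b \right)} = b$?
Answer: $-116694$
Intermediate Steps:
$Q{\left(B \right)} = \frac{1}{10 + B}$
$I = \frac{19449}{16}$ ($I = -2 + \left(-141 + 118\right) \left(\frac{1}{10 + 6} - 53\right) = -2 - 23 \left(\frac{1}{16} - 53\right) = -2 - - \frac{19481}{16} = -2 + \frac{19481}{16} = \frac{19449}{16} \approx 1215.6$)
$I \left(-96\right) = \frac{19449}{16} \left(-96\right) = -116694$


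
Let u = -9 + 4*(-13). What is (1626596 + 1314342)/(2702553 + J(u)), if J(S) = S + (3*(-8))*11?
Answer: 1470469/1351114 ≈ 1.0883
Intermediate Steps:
u = -61 (u = -9 - 52 = -61)
J(S) = -264 + S (J(S) = S - 24*11 = S - 264 = -264 + S)
(1626596 + 1314342)/(2702553 + J(u)) = (1626596 + 1314342)/(2702553 + (-264 - 61)) = 2940938/(2702553 - 325) = 2940938/2702228 = 2940938*(1/2702228) = 1470469/1351114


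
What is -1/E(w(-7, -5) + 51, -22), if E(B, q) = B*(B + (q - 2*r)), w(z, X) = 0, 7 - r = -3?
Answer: -1/459 ≈ -0.0021787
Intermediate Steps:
r = 10 (r = 7 - 1*(-3) = 7 + 3 = 10)
E(B, q) = B*(-20 + B + q) (E(B, q) = B*(B + (q - 2*10)) = B*(B + (q - 20)) = B*(B + (-20 + q)) = B*(-20 + B + q))
-1/E(w(-7, -5) + 51, -22) = -1/((0 + 51)*(-20 + (0 + 51) - 22)) = -1/(51*(-20 + 51 - 22)) = -1/(51*9) = -1/459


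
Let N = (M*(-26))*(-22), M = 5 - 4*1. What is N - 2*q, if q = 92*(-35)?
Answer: 7012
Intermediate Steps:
q = -3220
M = 1 (M = 5 - 4 = 1)
N = 572 (N = (1*(-26))*(-22) = -26*(-22) = 572)
N - 2*q = 572 - 2*(-3220) = 572 + 6440 = 7012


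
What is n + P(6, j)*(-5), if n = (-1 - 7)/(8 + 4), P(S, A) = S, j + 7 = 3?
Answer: -92/3 ≈ -30.667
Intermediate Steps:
j = -4 (j = -7 + 3 = -4)
n = -⅔ (n = -8/12 = -8*1/12 = -⅔ ≈ -0.66667)
n + P(6, j)*(-5) = -⅔ + 6*(-5) = -⅔ - 30 = -92/3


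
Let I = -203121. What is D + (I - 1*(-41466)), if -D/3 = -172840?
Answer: 356865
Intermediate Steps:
D = 518520 (D = -3*(-172840) = 518520)
D + (I - 1*(-41466)) = 518520 + (-203121 - 1*(-41466)) = 518520 + (-203121 + 41466) = 518520 - 161655 = 356865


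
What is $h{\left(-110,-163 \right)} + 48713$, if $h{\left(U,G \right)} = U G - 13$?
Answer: $66630$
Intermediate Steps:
$h{\left(U,G \right)} = -13 + G U$ ($h{\left(U,G \right)} = G U - 13 = -13 + G U$)
$h{\left(-110,-163 \right)} + 48713 = \left(-13 - -17930\right) + 48713 = \left(-13 + 17930\right) + 48713 = 17917 + 48713 = 66630$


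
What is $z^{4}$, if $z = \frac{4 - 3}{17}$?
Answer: $\frac{1}{83521} \approx 1.1973 \cdot 10^{-5}$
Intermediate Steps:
$z = \frac{1}{17}$ ($z = 1 \cdot \frac{1}{17} = \frac{1}{17} \approx 0.058824$)
$z^{4} = \left(\frac{1}{17}\right)^{4} = \frac{1}{83521}$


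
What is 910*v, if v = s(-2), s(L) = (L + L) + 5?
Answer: 910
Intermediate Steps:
s(L) = 5 + 2*L (s(L) = 2*L + 5 = 5 + 2*L)
v = 1 (v = 5 + 2*(-2) = 5 - 4 = 1)
910*v = 910*1 = 910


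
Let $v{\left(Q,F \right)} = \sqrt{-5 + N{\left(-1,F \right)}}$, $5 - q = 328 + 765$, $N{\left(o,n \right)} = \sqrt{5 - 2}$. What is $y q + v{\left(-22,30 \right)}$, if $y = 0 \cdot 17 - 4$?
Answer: $4352 + \sqrt{-5 + \sqrt{3}} \approx 4352.0 + 1.8077 i$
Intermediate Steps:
$N{\left(o,n \right)} = \sqrt{3}$
$q = -1088$ ($q = 5 - \left(328 + 765\right) = 5 - 1093 = -1088$)
$v{\left(Q,F \right)} = \sqrt{-5 + \sqrt{3}}$
$y = -4$ ($y = 0 - 4 = -4$)
$y q + v{\left(-22,30 \right)} = \left(-4\right) \left(-1088\right) + \sqrt{-5 + \sqrt{3}} = 4352 + \sqrt{-5 + \sqrt{3}}$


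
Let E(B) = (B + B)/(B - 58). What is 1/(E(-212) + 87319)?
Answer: 135/11788277 ≈ 1.1452e-5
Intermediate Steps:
E(B) = 2*B/(-58 + B) (E(B) = (2*B)/(-58 + B) = 2*B/(-58 + B))
1/(E(-212) + 87319) = 1/(2*(-212)/(-58 - 212) + 87319) = 1/(2*(-212)/(-270) + 87319) = 1/(2*(-212)*(-1/270) + 87319) = 1/(212/135 + 87319) = 1/(11788277/135) = 135/11788277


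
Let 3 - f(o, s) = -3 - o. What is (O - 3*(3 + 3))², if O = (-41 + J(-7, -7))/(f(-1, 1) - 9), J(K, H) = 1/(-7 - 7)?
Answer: 187489/3136 ≈ 59.786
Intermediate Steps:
J(K, H) = -1/14 (J(K, H) = 1/(-14) = -1/14)
f(o, s) = 6 + o (f(o, s) = 3 - (-3 - o) = 3 + (3 + o) = 6 + o)
O = 575/56 (O = (-41 - 1/14)/((6 - 1) - 9) = -575/(14*(5 - 9)) = -575/14/(-4) = -575/14*(-¼) = 575/56 ≈ 10.268)
(O - 3*(3 + 3))² = (575/56 - 3*(3 + 3))² = (575/56 - 3*6)² = (575/56 - 18)² = (-433/56)² = 187489/3136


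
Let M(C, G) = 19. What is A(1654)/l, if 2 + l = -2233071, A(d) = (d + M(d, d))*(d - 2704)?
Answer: 1756650/2233073 ≈ 0.78665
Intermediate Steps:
A(d) = (-2704 + d)*(19 + d) (A(d) = (d + 19)*(d - 2704) = (19 + d)*(-2704 + d) = (-2704 + d)*(19 + d))
l = -2233073 (l = -2 - 2233071 = -2233073)
A(1654)/l = (-51376 + 1654**2 - 2685*1654)/(-2233073) = (-51376 + 2735716 - 4440990)*(-1/2233073) = -1756650*(-1/2233073) = 1756650/2233073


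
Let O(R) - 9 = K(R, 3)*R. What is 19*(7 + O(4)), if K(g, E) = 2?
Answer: 456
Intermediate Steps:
O(R) = 9 + 2*R
19*(7 + O(4)) = 19*(7 + (9 + 2*4)) = 19*(7 + (9 + 8)) = 19*(7 + 17) = 19*24 = 456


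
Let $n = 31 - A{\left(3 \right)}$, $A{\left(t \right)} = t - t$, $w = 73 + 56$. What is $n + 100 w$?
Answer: $12931$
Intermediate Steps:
$w = 129$
$A{\left(t \right)} = 0$
$n = 31$ ($n = 31 - 0 = 31 + 0 = 31$)
$n + 100 w = 31 + 100 \cdot 129 = 31 + 12900 = 12931$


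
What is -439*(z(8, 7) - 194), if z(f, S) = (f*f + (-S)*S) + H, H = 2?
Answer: 77703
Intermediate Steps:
z(f, S) = 2 + f**2 - S**2 (z(f, S) = (f*f + (-S)*S) + 2 = (f**2 - S**2) + 2 = 2 + f**2 - S**2)
-439*(z(8, 7) - 194) = -439*((2 + 8**2 - 1*7**2) - 194) = -439*((2 + 64 - 1*49) - 194) = -439*((2 + 64 - 49) - 194) = -439*(17 - 194) = -439*(-177) = 77703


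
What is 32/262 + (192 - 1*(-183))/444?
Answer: 18743/19388 ≈ 0.96673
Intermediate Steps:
32/262 + (192 - 1*(-183))/444 = 32*(1/262) + (192 + 183)*(1/444) = 16/131 + 375*(1/444) = 16/131 + 125/148 = 18743/19388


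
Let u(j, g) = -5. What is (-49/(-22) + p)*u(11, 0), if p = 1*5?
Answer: -795/22 ≈ -36.136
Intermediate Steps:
p = 5
(-49/(-22) + p)*u(11, 0) = (-49/(-22) + 5)*(-5) = (-49*(-1/22) + 5)*(-5) = (49/22 + 5)*(-5) = (159/22)*(-5) = -795/22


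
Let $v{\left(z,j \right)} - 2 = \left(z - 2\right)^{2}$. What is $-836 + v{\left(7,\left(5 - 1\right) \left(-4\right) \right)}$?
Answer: $-809$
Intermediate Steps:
$v{\left(z,j \right)} = 2 + \left(-2 + z\right)^{2}$ ($v{\left(z,j \right)} = 2 + \left(z - 2\right)^{2} = 2 + \left(-2 + z\right)^{2}$)
$-836 + v{\left(7,\left(5 - 1\right) \left(-4\right) \right)} = -836 + \left(2 + \left(-2 + 7\right)^{2}\right) = -836 + \left(2 + 5^{2}\right) = -836 + \left(2 + 25\right) = -836 + 27 = -809$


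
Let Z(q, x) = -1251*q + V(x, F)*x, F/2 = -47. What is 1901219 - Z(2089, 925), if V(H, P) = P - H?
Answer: 5457133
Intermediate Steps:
F = -94 (F = 2*(-47) = -94)
Z(q, x) = -1251*q + x*(-94 - x) (Z(q, x) = -1251*q + (-94 - x)*x = -1251*q + x*(-94 - x))
1901219 - Z(2089, 925) = 1901219 - (-1251*2089 - 1*925*(94 + 925)) = 1901219 - (-2613339 - 1*925*1019) = 1901219 - (-2613339 - 942575) = 1901219 - 1*(-3555914) = 1901219 + 3555914 = 5457133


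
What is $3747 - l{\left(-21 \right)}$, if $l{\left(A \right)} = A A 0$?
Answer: $3747$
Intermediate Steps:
$l{\left(A \right)} = 0$ ($l{\left(A \right)} = A^{2} \cdot 0 = 0$)
$3747 - l{\left(-21 \right)} = 3747 - 0 = 3747 + 0 = 3747$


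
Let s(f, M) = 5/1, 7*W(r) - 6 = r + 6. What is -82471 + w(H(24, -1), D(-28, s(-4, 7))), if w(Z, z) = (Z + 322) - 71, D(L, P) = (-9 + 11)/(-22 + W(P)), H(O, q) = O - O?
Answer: -82220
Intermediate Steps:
W(r) = 12/7 + r/7 (W(r) = 6/7 + (r + 6)/7 = 6/7 + (6 + r)/7 = 6/7 + (6/7 + r/7) = 12/7 + r/7)
s(f, M) = 5 (s(f, M) = 5*1 = 5)
H(O, q) = 0
D(L, P) = 2/(-142/7 + P/7) (D(L, P) = (-9 + 11)/(-22 + (12/7 + P/7)) = 2/(-142/7 + P/7))
w(Z, z) = 251 + Z (w(Z, z) = (322 + Z) - 71 = 251 + Z)
-82471 + w(H(24, -1), D(-28, s(-4, 7))) = -82471 + (251 + 0) = -82471 + 251 = -82220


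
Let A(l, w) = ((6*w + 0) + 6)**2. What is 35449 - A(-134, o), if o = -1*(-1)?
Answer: 35305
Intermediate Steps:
o = 1
A(l, w) = (6 + 6*w)**2 (A(l, w) = (6*w + 6)**2 = (6 + 6*w)**2)
35449 - A(-134, o) = 35449 - 36*(1 + 1)**2 = 35449 - 36*2**2 = 35449 - 36*4 = 35449 - 1*144 = 35449 - 144 = 35305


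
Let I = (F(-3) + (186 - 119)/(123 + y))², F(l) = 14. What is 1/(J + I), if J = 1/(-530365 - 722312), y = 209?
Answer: 138075069648/27848544129101 ≈ 0.0049581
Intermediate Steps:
J = -1/1252677 (J = 1/(-1252677) = -1/1252677 ≈ -7.9829e-7)
I = 22231225/110224 (I = (14 + (186 - 119)/(123 + 209))² = (14 + 67/332)² = (4715/332)² = 22231225/110224 ≈ 201.69)
1/(J + I) = 1/(-1/1252677 + 22231225/110224) = 1/(27848544129101/138075069648) = 138075069648/27848544129101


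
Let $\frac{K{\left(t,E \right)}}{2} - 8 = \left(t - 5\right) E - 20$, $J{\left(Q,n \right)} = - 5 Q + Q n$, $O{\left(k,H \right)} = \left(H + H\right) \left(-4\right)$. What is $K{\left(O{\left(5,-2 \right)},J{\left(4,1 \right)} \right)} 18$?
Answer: $-6768$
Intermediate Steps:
$O{\left(k,H \right)} = - 8 H$ ($O{\left(k,H \right)} = 2 H \left(-4\right) = - 8 H$)
$K{\left(t,E \right)} = -24 + 2 E \left(-5 + t\right)$ ($K{\left(t,E \right)} = 16 + 2 \left(\left(t - 5\right) E - 20\right) = 16 + 2 \left(\left(-5 + t\right) E - 20\right) = 16 + 2 \left(E \left(-5 + t\right) - 20\right) = 16 + 2 \left(-20 + E \left(-5 + t\right)\right) = 16 + \left(-40 + 2 E \left(-5 + t\right)\right) = -24 + 2 E \left(-5 + t\right)$)
$K{\left(O{\left(5,-2 \right)},J{\left(4,1 \right)} \right)} 18 = \left(-24 - 10 \cdot 4 \left(-5 + 1\right) + 2 \cdot 4 \left(-5 + 1\right) \left(\left(-8\right) \left(-2\right)\right)\right) 18 = \left(-24 - 10 \cdot 4 \left(-4\right) + 2 \cdot 4 \left(-4\right) 16\right) 18 = \left(-24 - -160 + 2 \left(-16\right) 16\right) 18 = \left(-24 + 160 - 512\right) 18 = \left(-376\right) 18 = -6768$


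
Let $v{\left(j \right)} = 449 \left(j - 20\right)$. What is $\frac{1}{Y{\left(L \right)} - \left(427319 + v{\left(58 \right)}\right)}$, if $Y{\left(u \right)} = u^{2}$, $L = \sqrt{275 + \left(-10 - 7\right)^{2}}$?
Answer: $- \frac{1}{443817} \approx -2.2532 \cdot 10^{-6}$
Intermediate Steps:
$v{\left(j \right)} = -8980 + 449 j$ ($v{\left(j \right)} = 449 \left(-20 + j\right) = -8980 + 449 j$)
$L = 2 \sqrt{141}$ ($L = \sqrt{275 + \left(-17\right)^{2}} = \sqrt{275 + 289} = \sqrt{564} = 2 \sqrt{141} \approx 23.749$)
$\frac{1}{Y{\left(L \right)} - \left(427319 + v{\left(58 \right)}\right)} = \frac{1}{\left(2 \sqrt{141}\right)^{2} - \left(418339 + 26042\right)} = \frac{1}{564 - 444381} = \frac{1}{-443817} = - \frac{1}{443817}$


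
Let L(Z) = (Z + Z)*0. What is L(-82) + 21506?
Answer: 21506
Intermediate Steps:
L(Z) = 0 (L(Z) = (2*Z)*0 = 0)
L(-82) + 21506 = 0 + 21506 = 21506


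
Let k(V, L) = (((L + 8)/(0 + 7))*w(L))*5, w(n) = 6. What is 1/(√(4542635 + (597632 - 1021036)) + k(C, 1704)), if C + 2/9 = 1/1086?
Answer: 119840/812002427 - 49*√4119231/2436007281 ≈ 0.00010676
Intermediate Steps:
C = -721/3258 (C = -2/9 + 1/1086 = -721/3258 ≈ -0.22130)
k(V, L) = 240/7 + 30*L/7 (k(V, L) = (((L + 8)/(0 + 7))*6)*5 = (((8 + L)/7)*6)*5 = (((8 + L)*(⅐))*6)*5 = ((8/7 + L/7)*6)*5 = (48/7 + 6*L/7)*5 = 240/7 + 30*L/7)
1/(√(4542635 + (597632 - 1021036)) + k(C, 1704)) = 1/(√(4542635 + (597632 - 1021036)) + (240/7 + (30/7)*1704)) = 1/(√(4542635 - 423404) + (240/7 + 51120/7)) = 1/(√4119231 + 51360/7) = 1/(51360/7 + √4119231)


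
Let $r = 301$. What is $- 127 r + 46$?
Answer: $-38181$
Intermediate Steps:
$- 127 r + 46 = \left(-127\right) 301 + 46 = -38227 + 46 = -38181$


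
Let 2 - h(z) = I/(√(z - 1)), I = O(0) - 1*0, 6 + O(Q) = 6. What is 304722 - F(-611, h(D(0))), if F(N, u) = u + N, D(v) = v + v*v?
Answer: 305331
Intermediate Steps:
O(Q) = 0 (O(Q) = -6 + 6 = 0)
D(v) = v + v²
I = 0 (I = 0 - 1*0 = 0 + 0 = 0)
h(z) = 2 (h(z) = 2 - 0/(√(z - 1)) = 2 - 0/(√(-1 + z)) = 2 - 0/√(-1 + z) = 2 - 1*0 = 2 + 0 = 2)
F(N, u) = N + u
304722 - F(-611, h(D(0))) = 304722 - (-611 + 2) = 304722 - 1*(-609) = 304722 + 609 = 305331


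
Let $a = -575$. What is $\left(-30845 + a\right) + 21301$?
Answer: $-10119$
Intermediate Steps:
$\left(-30845 + a\right) + 21301 = \left(-30845 - 575\right) + 21301 = -31420 + 21301 = -10119$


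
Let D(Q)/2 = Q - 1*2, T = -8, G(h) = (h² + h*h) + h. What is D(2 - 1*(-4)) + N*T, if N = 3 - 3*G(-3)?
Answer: 344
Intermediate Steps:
G(h) = h + 2*h² (G(h) = (h² + h²) + h = 2*h² + h = h + 2*h²)
N = -42 (N = 3 - (-9)*(1 + 2*(-3)) = 3 - (-9)*(1 - 6) = 3 - (-9)*(-5) = 3 - 3*15 = 3 - 45 = -42)
D(Q) = -4 + 2*Q (D(Q) = 2*(Q - 1*2) = 2*(Q - 2) = 2*(-2 + Q) = -4 + 2*Q)
D(2 - 1*(-4)) + N*T = (-4 + 2*(2 - 1*(-4))) - 42*(-8) = (-4 + 2*(2 + 4)) + 336 = (-4 + 2*6) + 336 = (-4 + 12) + 336 = 8 + 336 = 344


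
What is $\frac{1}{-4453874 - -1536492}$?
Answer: $- \frac{1}{2917382} \approx -3.4277 \cdot 10^{-7}$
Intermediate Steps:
$\frac{1}{-4453874 - -1536492} = \frac{1}{-4453874 + 1536492} = \frac{1}{-2917382} = - \frac{1}{2917382}$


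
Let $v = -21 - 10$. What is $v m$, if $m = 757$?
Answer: $-23467$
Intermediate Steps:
$v = -31$
$v m = \left(-31\right) 757 = -23467$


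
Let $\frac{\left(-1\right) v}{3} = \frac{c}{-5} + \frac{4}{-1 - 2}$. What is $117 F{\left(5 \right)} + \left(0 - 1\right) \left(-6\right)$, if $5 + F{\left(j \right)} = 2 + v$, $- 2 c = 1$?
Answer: $\frac{879}{10} \approx 87.9$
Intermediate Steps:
$c = - \frac{1}{2}$ ($c = \left(- \frac{1}{2}\right) 1 = - \frac{1}{2} \approx -0.5$)
$v = \frac{37}{10}$ ($v = - 3 \left(- \frac{1}{2 \left(-5\right)} + \frac{4}{-1 - 2}\right) = - 3 \left(\left(- \frac{1}{2}\right) \left(- \frac{1}{5}\right) + \frac{4}{-1 - 2}\right) = - 3 \left(\frac{1}{10} + \frac{4}{-3}\right) = - 3 \left(\frac{1}{10} + 4 \left(- \frac{1}{3}\right)\right) = - 3 \left(\frac{1}{10} - \frac{4}{3}\right) = \left(-3\right) \left(- \frac{37}{30}\right) = \frac{37}{10} \approx 3.7$)
$F{\left(j \right)} = \frac{7}{10}$ ($F{\left(j \right)} = -5 + \left(2 + \frac{37}{10}\right) = -5 + \frac{57}{10} = \frac{7}{10}$)
$117 F{\left(5 \right)} + \left(0 - 1\right) \left(-6\right) = 117 \cdot \frac{7}{10} + \left(0 - 1\right) \left(-6\right) = \frac{819}{10} - -6 = \frac{819}{10} + 6 = \frac{879}{10}$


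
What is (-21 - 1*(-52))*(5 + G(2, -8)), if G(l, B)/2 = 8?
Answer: 651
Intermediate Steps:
G(l, B) = 16 (G(l, B) = 2*8 = 16)
(-21 - 1*(-52))*(5 + G(2, -8)) = (-21 - 1*(-52))*(5 + 16) = (-21 + 52)*21 = 31*21 = 651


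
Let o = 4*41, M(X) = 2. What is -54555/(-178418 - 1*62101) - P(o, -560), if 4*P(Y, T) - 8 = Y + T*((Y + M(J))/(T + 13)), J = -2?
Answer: -3739022458/43854631 ≈ -85.260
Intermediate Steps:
o = 164
P(Y, T) = 2 + Y/4 + T*(2 + Y)/(4*(13 + T)) (P(Y, T) = 2 + (Y + T*((Y + 2)/(T + 13)))/4 = 2 + (Y + T*((2 + Y)/(13 + T)))/4 = 2 + (Y + T*(2 + Y)/(13 + T))/4 = 2 + (Y/4 + T*(2 + Y)/(4*(13 + T))) = 2 + Y/4 + T*(2 + Y)/(4*(13 + T)))
-54555/(-178418 - 1*62101) - P(o, -560) = -54555/(-178418 - 1*62101) - (104 + 10*(-560) + 13*164 + 2*(-560)*164)/(4*(13 - 560)) = -54555/(-178418 - 62101) - (104 - 5600 + 2132 - 183680)/(4*(-547)) = -54555/(-240519) - (-1)*(-187044)/(4*547) = -54555*(-1/240519) - 1*46761/547 = 18185/80173 - 46761/547 = -3739022458/43854631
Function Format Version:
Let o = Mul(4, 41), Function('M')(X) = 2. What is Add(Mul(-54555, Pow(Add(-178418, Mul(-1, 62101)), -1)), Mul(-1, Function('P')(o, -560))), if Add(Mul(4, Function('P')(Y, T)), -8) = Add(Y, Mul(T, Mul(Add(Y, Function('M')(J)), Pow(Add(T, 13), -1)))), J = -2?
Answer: Rational(-3739022458, 43854631) ≈ -85.260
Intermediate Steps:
o = 164
Function('P')(Y, T) = Add(2, Mul(Rational(1, 4), Y), Mul(Rational(1, 4), T, Pow(Add(13, T), -1), Add(2, Y))) (Function('P')(Y, T) = Add(2, Mul(Rational(1, 4), Add(Y, Mul(T, Mul(Add(Y, 2), Pow(Add(T, 13), -1)))))) = Add(2, Mul(Rational(1, 4), Add(Y, Mul(T, Mul(Add(2, Y), Pow(Add(13, T), -1)))))) = Add(2, Mul(Rational(1, 4), Add(Y, Mul(T, Mul(Pow(Add(13, T), -1), Add(2, Y)))))) = Add(2, Mul(Rational(1, 4), Add(Y, Mul(T, Pow(Add(13, T), -1), Add(2, Y))))) = Add(2, Add(Mul(Rational(1, 4), Y), Mul(Rational(1, 4), T, Pow(Add(13, T), -1), Add(2, Y)))) = Add(2, Mul(Rational(1, 4), Y), Mul(Rational(1, 4), T, Pow(Add(13, T), -1), Add(2, Y))))
Add(Mul(-54555, Pow(Add(-178418, Mul(-1, 62101)), -1)), Mul(-1, Function('P')(o, -560))) = Add(Mul(-54555, Pow(Add(-178418, Mul(-1, 62101)), -1)), Mul(-1, Mul(Rational(1, 4), Pow(Add(13, -560), -1), Add(104, Mul(10, -560), Mul(13, 164), Mul(2, -560, 164))))) = Add(Mul(-54555, Pow(Add(-178418, -62101), -1)), Mul(-1, Mul(Rational(1, 4), Pow(-547, -1), Add(104, -5600, 2132, -183680)))) = Add(Mul(-54555, Pow(-240519, -1)), Mul(-1, Mul(Rational(1, 4), Rational(-1, 547), -187044))) = Add(Mul(-54555, Rational(-1, 240519)), Mul(-1, Rational(46761, 547))) = Add(Rational(18185, 80173), Rational(-46761, 547)) = Rational(-3739022458, 43854631)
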